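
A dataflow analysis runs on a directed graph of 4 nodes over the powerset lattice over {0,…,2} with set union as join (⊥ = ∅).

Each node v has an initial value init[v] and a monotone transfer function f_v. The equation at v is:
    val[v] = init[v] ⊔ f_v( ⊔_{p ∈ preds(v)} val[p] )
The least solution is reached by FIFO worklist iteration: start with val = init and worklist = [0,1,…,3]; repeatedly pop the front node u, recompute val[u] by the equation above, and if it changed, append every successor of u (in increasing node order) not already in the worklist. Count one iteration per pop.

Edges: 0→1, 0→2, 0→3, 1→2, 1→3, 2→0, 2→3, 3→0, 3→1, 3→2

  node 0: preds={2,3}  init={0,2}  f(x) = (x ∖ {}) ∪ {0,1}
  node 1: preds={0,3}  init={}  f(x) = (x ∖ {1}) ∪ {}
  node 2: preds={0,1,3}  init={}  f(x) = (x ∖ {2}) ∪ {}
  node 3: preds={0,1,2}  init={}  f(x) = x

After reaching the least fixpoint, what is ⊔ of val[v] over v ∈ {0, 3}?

{0,1,2}

Iteration log — 7 steps:
  step 1. node 0  ⊔preds={}  new={0,1,2}  old={0,2}  +wl: 
  step 2. node 1  ⊔preds={0,1,2}  new={0,2}  old={}  +wl: 
  step 3. node 2  ⊔preds={0,1,2}  new={0,1}  old={}  +wl: 0
  step 4. node 3  ⊔preds={0,1,2}  new={0,1,2}  old={}  +wl: 1,2
  step 5. node 0  ⊔preds={0,1,2}  new={0,1,2}  stable
  step 6. node 1  ⊔preds={0,1,2}  new={0,2}  stable
  step 7. node 2  ⊔preds={0,1,2}  new={0,1}  stable

Least fixpoint reached:
  node 0: {0,1,2}
  node 1: {0,2}
  node 2: {0,1}
  node 3: {0,1,2}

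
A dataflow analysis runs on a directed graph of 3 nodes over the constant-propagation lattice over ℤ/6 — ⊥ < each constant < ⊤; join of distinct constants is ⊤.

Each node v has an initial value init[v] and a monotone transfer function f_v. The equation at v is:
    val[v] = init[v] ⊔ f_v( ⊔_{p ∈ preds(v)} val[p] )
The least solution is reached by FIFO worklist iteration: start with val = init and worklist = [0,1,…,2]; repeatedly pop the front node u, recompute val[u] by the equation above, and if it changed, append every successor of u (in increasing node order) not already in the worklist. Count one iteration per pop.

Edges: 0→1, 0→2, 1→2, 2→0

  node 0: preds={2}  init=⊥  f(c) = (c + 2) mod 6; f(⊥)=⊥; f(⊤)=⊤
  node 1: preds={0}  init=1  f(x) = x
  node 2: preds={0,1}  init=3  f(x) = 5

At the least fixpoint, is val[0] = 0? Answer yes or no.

no

Trace (6 dequeues):
  [1] u=0 | in 3 | out 5 | prev ⊥ | push {}
  [2] u=1 | in 5 | out ⊤ | prev 1 | push {}
  [3] u=2 | in ⊤ | out ⊤ | prev 3 | push {0}
  [4] u=0 | in ⊤ | out ⊤ | prev 5 | push {1,2}
  [5] u=1 | in ⊤ | out ⊤ | ==
  [6] u=2 | in ⊤ | out ⊤ | ==

Converged values:
  [0] ⊤
  [1] ⊤
  [2] ⊤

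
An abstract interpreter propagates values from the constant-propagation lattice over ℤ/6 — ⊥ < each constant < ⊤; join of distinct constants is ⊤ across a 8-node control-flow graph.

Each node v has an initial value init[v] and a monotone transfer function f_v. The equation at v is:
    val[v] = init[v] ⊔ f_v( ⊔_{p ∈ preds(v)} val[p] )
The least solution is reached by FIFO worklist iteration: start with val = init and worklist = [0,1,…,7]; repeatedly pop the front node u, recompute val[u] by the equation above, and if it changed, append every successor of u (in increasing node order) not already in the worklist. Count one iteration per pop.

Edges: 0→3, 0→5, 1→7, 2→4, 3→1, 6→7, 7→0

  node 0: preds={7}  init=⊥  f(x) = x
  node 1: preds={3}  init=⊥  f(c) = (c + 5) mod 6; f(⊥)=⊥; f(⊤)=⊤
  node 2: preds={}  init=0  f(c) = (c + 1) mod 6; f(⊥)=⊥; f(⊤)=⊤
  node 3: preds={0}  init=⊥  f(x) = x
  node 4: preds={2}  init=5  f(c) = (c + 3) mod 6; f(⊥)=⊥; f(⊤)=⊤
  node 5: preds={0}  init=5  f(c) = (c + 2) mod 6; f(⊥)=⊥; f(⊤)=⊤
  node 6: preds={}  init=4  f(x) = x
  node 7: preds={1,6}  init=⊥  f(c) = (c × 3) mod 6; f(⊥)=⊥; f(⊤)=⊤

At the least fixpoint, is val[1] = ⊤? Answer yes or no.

Worklist (18 pops):
  #1 pop 0: in=⊥ → ⊥ (no change)
  #2 pop 1: in=⊥ → ⊥ (no change)
  #3 pop 2: in=⊥ → 0 (no change)
  #4 pop 3: in=⊥ → ⊥ (no change)
  #5 pop 4: in=0 → ⊤ (was 5); enqueue []
  #6 pop 5: in=⊥ → 5 (no change)
  #7 pop 6: in=⊥ → 4 (no change)
  #8 pop 7: in=4 → 0 (was ⊥); enqueue [0]
  #9 pop 0: in=0 → 0 (was ⊥); enqueue [3,5]
  #10 pop 3: in=0 → 0 (was ⊥); enqueue [1]
  #11 pop 5: in=0 → ⊤ (was 5); enqueue []
  #12 pop 1: in=0 → 5 (was ⊥); enqueue [7]
  #13 pop 7: in=⊤ → ⊤ (was 0); enqueue [0]
  #14 pop 0: in=⊤ → ⊤ (was 0); enqueue [3,5]
  #15 pop 3: in=⊤ → ⊤ (was 0); enqueue [1]
  #16 pop 5: in=⊤ → ⊤ (no change)
  #17 pop 1: in=⊤ → ⊤ (was 5); enqueue [7]
  #18 pop 7: in=⊤ → ⊤ (no change)

Fixpoint:
  val[0] = ⊤
  val[1] = ⊤
  val[2] = 0
  val[3] = ⊤
  val[4] = ⊤
  val[5] = ⊤
  val[6] = 4
  val[7] = ⊤

yes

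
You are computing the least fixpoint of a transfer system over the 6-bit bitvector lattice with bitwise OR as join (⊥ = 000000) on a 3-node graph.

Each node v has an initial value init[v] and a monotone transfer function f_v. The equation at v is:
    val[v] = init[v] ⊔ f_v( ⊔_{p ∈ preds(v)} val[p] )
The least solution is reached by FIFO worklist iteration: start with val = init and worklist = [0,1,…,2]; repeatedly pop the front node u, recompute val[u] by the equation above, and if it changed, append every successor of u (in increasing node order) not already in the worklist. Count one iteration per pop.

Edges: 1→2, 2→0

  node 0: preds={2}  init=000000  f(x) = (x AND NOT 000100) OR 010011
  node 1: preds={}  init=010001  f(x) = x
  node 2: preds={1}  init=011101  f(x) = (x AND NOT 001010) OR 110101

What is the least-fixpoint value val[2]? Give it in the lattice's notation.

Worklist (4 pops):
  #1 pop 0: in=011101 → 011011 (was 000000); enqueue []
  #2 pop 1: in=000000 → 010001 (no change)
  #3 pop 2: in=010001 → 111101 (was 011101); enqueue [0]
  #4 pop 0: in=111101 → 111011 (was 011011); enqueue []

Fixpoint:
  val[0] = 111011
  val[1] = 010001
  val[2] = 111101

111101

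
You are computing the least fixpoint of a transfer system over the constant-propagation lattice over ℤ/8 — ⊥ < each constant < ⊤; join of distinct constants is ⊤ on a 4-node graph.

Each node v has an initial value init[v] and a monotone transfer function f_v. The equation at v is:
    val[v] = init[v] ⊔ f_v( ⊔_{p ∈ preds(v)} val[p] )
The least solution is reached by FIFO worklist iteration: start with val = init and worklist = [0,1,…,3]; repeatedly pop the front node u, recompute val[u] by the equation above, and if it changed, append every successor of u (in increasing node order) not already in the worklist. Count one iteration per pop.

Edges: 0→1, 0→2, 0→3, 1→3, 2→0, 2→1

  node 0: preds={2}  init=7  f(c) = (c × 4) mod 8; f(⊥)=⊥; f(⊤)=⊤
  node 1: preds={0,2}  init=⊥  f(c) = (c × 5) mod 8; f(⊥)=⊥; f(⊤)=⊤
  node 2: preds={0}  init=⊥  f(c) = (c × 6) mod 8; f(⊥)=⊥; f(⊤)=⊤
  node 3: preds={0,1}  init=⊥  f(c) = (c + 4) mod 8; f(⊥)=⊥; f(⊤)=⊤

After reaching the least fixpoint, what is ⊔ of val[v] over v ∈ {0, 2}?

⊤

Iteration log — 10 steps:
  step 1. node 0  ⊔preds=⊥  new=7  stable
  step 2. node 1  ⊔preds=7  new=3  old=⊥  +wl: 
  step 3. node 2  ⊔preds=7  new=2  old=⊥  +wl: 0,1
  step 4. node 3  ⊔preds=⊤  new=⊤  old=⊥  +wl: 
  step 5. node 0  ⊔preds=2  new=⊤  old=7  +wl: 2,3
  step 6. node 1  ⊔preds=⊤  new=⊤  old=3  +wl: 
  step 7. node 2  ⊔preds=⊤  new=⊤  old=2  +wl: 0,1
  step 8. node 3  ⊔preds=⊤  new=⊤  stable
  step 9. node 0  ⊔preds=⊤  new=⊤  stable
  step 10. node 1  ⊔preds=⊤  new=⊤  stable

Least fixpoint reached:
  node 0: ⊤
  node 1: ⊤
  node 2: ⊤
  node 3: ⊤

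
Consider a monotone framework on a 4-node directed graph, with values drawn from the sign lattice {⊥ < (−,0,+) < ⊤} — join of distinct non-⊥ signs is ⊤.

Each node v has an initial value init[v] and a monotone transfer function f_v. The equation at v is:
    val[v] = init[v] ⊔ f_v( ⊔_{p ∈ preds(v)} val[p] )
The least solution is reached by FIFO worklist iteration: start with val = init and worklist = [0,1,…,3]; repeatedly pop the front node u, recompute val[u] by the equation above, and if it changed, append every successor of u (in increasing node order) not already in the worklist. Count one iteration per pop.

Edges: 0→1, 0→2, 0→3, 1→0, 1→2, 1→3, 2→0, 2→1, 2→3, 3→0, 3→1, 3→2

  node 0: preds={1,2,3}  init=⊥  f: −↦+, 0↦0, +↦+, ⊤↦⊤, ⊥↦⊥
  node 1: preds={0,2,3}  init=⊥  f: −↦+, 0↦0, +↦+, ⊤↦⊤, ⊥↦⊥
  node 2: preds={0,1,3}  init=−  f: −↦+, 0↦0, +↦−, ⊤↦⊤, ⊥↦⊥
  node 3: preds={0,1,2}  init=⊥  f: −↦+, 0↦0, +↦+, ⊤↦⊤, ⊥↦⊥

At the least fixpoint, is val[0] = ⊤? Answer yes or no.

yes

Worklist (8 pops):
  #1 pop 0: in=− → + (was ⊥); enqueue []
  #2 pop 1: in=⊤ → ⊤ (was ⊥); enqueue [0]
  #3 pop 2: in=⊤ → ⊤ (was −); enqueue [1]
  #4 pop 3: in=⊤ → ⊤ (was ⊥); enqueue [2]
  #5 pop 0: in=⊤ → ⊤ (was +); enqueue [3]
  #6 pop 1: in=⊤ → ⊤ (no change)
  #7 pop 2: in=⊤ → ⊤ (no change)
  #8 pop 3: in=⊤ → ⊤ (no change)

Fixpoint:
  val[0] = ⊤
  val[1] = ⊤
  val[2] = ⊤
  val[3] = ⊤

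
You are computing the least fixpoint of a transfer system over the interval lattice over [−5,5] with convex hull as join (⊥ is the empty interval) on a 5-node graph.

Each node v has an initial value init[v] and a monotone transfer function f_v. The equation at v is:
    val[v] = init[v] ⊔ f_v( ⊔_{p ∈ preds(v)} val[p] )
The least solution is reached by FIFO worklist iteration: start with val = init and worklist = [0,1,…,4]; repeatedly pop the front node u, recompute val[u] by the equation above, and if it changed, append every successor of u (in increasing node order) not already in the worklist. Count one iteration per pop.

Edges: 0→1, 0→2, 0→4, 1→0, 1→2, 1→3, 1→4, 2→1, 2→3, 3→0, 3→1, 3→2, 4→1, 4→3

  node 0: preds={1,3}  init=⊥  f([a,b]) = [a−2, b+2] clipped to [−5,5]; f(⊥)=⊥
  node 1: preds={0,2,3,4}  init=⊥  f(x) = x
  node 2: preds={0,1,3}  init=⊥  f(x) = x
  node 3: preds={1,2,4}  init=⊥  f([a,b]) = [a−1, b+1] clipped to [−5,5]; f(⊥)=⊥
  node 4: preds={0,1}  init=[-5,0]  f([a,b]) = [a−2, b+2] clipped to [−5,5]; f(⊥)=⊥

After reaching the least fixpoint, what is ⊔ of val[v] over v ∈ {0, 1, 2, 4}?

[-5,5]

Iteration log — 18 steps:
  step 1. node 0  ⊔preds=⊥  new=⊥  stable
  step 2. node 1  ⊔preds=[-5,0]  new=[-5,0]  old=⊥  +wl: 0
  step 3. node 2  ⊔preds=[-5,0]  new=[-5,0]  old=⊥  +wl: 1
  step 4. node 3  ⊔preds=[-5,0]  new=[-5,1]  old=⊥  +wl: 2
  step 5. node 4  ⊔preds=[-5,0]  new=[-5,2]  old=[-5,0]  +wl: 3
  step 6. node 0  ⊔preds=[-5,1]  new=[-5,3]  old=⊥  +wl: 4
  step 7. node 1  ⊔preds=[-5,3]  new=[-5,3]  old=[-5,0]  +wl: 0
  step 8. node 2  ⊔preds=[-5,3]  new=[-5,3]  old=[-5,0]  +wl: 1
  step 9. node 3  ⊔preds=[-5,3]  new=[-5,4]  old=[-5,1]  +wl: 2
  step 10. node 4  ⊔preds=[-5,3]  new=[-5,5]  old=[-5,2]  +wl: 3
  step 11. node 0  ⊔preds=[-5,4]  new=[-5,5]  old=[-5,3]  +wl: 4
  step 12. node 1  ⊔preds=[-5,5]  new=[-5,5]  old=[-5,3]  +wl: 0
  step 13. node 2  ⊔preds=[-5,5]  new=[-5,5]  old=[-5,3]  +wl: 1
  step 14. node 3  ⊔preds=[-5,5]  new=[-5,5]  old=[-5,4]  +wl: 2
  step 15. node 4  ⊔preds=[-5,5]  new=[-5,5]  stable
  step 16. node 0  ⊔preds=[-5,5]  new=[-5,5]  stable
  step 17. node 1  ⊔preds=[-5,5]  new=[-5,5]  stable
  step 18. node 2  ⊔preds=[-5,5]  new=[-5,5]  stable

Least fixpoint reached:
  node 0: [-5,5]
  node 1: [-5,5]
  node 2: [-5,5]
  node 3: [-5,5]
  node 4: [-5,5]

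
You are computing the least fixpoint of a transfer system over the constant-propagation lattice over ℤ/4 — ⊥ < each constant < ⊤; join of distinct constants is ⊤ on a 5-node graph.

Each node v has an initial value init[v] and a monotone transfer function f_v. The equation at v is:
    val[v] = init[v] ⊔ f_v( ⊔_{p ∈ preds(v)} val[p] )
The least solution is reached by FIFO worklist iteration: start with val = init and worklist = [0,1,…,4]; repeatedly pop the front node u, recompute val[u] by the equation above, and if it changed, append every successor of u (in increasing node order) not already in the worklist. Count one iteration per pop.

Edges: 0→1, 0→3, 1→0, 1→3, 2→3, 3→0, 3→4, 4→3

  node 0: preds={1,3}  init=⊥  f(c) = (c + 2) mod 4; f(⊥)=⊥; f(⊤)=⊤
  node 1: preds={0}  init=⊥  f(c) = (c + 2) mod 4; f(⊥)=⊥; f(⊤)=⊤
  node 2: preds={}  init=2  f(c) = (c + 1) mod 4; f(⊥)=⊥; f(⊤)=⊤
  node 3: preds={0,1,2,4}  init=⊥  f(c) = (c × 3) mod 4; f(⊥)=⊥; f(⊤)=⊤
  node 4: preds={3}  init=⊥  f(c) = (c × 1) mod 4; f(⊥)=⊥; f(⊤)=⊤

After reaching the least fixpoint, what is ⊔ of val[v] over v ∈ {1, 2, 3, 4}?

⊤

Iteration log — 14 steps:
  step 1. node 0  ⊔preds=⊥  new=⊥  stable
  step 2. node 1  ⊔preds=⊥  new=⊥  stable
  step 3. node 2  ⊔preds=⊥  new=2  stable
  step 4. node 3  ⊔preds=2  new=2  old=⊥  +wl: 0
  step 5. node 4  ⊔preds=2  new=2  old=⊥  +wl: 3
  step 6. node 0  ⊔preds=2  new=0  old=⊥  +wl: 1
  step 7. node 3  ⊔preds=⊤  new=⊤  old=2  +wl: 0,4
  step 8. node 1  ⊔preds=0  new=2  old=⊥  +wl: 3
  step 9. node 0  ⊔preds=⊤  new=⊤  old=0  +wl: 1
  step 10. node 4  ⊔preds=⊤  new=⊤  old=2  +wl: 
  step 11. node 3  ⊔preds=⊤  new=⊤  stable
  step 12. node 1  ⊔preds=⊤  new=⊤  old=2  +wl: 0,3
  step 13. node 0  ⊔preds=⊤  new=⊤  stable
  step 14. node 3  ⊔preds=⊤  new=⊤  stable

Least fixpoint reached:
  node 0: ⊤
  node 1: ⊤
  node 2: 2
  node 3: ⊤
  node 4: ⊤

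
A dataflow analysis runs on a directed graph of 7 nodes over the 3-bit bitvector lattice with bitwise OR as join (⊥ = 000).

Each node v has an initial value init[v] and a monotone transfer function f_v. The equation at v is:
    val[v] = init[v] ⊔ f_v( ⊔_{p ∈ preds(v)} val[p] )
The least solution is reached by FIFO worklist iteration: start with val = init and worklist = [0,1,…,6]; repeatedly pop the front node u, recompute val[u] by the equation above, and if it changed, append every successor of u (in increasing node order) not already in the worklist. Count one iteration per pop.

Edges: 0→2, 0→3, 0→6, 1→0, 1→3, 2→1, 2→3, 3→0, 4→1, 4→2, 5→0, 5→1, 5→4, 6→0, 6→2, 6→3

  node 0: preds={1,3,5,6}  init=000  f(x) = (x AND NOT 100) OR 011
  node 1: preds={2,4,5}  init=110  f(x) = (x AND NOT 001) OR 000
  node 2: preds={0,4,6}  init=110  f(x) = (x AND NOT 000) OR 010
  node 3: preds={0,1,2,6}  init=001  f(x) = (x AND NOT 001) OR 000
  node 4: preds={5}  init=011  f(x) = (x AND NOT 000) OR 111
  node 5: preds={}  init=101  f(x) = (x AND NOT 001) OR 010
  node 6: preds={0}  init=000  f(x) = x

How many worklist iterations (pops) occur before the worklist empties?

12

Iteration log — 12 steps:
  step 1. node 0  ⊔preds=111  new=011  old=000  +wl: 
  step 2. node 1  ⊔preds=111  new=110  stable
  step 3. node 2  ⊔preds=011  new=111  old=110  +wl: 1
  step 4. node 3  ⊔preds=111  new=111  old=001  +wl: 0
  step 5. node 4  ⊔preds=101  new=111  old=011  +wl: 2
  step 6. node 5  ⊔preds=000  new=111  old=101  +wl: 4
  step 7. node 6  ⊔preds=011  new=011  old=000  +wl: 3
  step 8. node 1  ⊔preds=111  new=110  stable
  step 9. node 0  ⊔preds=111  new=011  stable
  step 10. node 2  ⊔preds=111  new=111  stable
  step 11. node 4  ⊔preds=111  new=111  stable
  step 12. node 3  ⊔preds=111  new=111  stable

Least fixpoint reached:
  node 0: 011
  node 1: 110
  node 2: 111
  node 3: 111
  node 4: 111
  node 5: 111
  node 6: 011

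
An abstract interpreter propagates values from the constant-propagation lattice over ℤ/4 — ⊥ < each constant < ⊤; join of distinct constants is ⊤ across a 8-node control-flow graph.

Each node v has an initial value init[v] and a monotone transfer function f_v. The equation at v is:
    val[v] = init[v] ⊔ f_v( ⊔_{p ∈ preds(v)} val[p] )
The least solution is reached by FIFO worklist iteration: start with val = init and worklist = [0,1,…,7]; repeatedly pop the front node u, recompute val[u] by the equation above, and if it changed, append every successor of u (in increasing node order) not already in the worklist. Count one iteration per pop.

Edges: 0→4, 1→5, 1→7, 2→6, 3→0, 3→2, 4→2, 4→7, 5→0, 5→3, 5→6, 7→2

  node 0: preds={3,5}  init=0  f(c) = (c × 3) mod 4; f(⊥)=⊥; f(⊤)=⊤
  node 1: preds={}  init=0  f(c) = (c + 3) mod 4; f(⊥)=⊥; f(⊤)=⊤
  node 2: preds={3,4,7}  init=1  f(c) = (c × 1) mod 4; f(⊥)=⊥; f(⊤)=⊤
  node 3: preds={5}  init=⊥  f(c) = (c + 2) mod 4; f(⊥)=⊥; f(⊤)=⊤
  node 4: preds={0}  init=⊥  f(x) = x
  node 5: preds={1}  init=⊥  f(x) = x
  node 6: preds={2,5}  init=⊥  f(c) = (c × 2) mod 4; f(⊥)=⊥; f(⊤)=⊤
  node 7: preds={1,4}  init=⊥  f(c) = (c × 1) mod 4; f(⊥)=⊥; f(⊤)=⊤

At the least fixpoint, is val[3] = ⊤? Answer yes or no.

no

Worklist (18 pops):
  #1 pop 0: in=⊥ → 0 (no change)
  #2 pop 1: in=⊥ → 0 (no change)
  #3 pop 2: in=⊥ → 1 (no change)
  #4 pop 3: in=⊥ → ⊥ (no change)
  #5 pop 4: in=0 → 0 (was ⊥); enqueue [2]
  #6 pop 5: in=0 → 0 (was ⊥); enqueue [0,3]
  #7 pop 6: in=⊤ → ⊤ (was ⊥); enqueue []
  #8 pop 7: in=0 → 0 (was ⊥); enqueue []
  #9 pop 2: in=0 → ⊤ (was 1); enqueue [6]
  #10 pop 0: in=0 → 0 (no change)
  #11 pop 3: in=0 → 2 (was ⊥); enqueue [0,2]
  #12 pop 6: in=⊤ → ⊤ (no change)
  #13 pop 0: in=⊤ → ⊤ (was 0); enqueue [4]
  #14 pop 2: in=⊤ → ⊤ (no change)
  #15 pop 4: in=⊤ → ⊤ (was 0); enqueue [2,7]
  #16 pop 2: in=⊤ → ⊤ (no change)
  #17 pop 7: in=⊤ → ⊤ (was 0); enqueue [2]
  #18 pop 2: in=⊤ → ⊤ (no change)

Fixpoint:
  val[0] = ⊤
  val[1] = 0
  val[2] = ⊤
  val[3] = 2
  val[4] = ⊤
  val[5] = 0
  val[6] = ⊤
  val[7] = ⊤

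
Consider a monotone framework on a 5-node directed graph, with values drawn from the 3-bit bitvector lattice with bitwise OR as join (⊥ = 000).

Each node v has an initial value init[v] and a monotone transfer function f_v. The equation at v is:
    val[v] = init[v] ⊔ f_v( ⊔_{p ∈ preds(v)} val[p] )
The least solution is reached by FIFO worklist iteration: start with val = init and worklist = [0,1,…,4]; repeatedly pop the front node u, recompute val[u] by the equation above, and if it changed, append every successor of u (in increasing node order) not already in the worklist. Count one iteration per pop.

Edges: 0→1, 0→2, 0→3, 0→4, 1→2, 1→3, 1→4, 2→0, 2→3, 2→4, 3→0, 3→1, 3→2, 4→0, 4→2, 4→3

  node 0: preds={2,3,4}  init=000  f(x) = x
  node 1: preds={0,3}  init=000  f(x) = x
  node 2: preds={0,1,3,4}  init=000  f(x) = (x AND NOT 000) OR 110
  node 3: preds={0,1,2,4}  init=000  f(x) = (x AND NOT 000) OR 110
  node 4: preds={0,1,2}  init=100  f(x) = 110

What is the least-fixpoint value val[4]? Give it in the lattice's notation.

110

Iteration log — 10 steps:
  step 1. node 0  ⊔preds=100  new=100  old=000  +wl: 
  step 2. node 1  ⊔preds=100  new=100  old=000  +wl: 
  step 3. node 2  ⊔preds=100  new=110  old=000  +wl: 0
  step 4. node 3  ⊔preds=110  new=110  old=000  +wl: 1,2
  step 5. node 4  ⊔preds=110  new=110  old=100  +wl: 3
  step 6. node 0  ⊔preds=110  new=110  old=100  +wl: 4
  step 7. node 1  ⊔preds=110  new=110  old=100  +wl: 
  step 8. node 2  ⊔preds=110  new=110  stable
  step 9. node 3  ⊔preds=110  new=110  stable
  step 10. node 4  ⊔preds=110  new=110  stable

Least fixpoint reached:
  node 0: 110
  node 1: 110
  node 2: 110
  node 3: 110
  node 4: 110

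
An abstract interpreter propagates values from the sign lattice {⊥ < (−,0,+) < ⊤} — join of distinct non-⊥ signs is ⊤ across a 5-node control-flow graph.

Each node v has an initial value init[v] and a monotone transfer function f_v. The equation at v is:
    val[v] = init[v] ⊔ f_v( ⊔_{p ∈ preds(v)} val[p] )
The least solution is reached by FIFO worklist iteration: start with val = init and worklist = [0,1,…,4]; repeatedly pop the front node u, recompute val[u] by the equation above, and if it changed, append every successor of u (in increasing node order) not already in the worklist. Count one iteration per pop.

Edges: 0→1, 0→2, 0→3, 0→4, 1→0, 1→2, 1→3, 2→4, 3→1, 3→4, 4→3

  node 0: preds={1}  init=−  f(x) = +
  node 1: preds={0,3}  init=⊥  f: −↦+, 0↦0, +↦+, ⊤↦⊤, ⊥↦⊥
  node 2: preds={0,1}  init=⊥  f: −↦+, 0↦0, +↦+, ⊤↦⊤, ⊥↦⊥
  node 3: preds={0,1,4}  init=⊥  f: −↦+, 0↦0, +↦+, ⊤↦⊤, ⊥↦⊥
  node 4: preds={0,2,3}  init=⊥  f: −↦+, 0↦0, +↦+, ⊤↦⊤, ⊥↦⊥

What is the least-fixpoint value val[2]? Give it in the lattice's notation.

Trace (8 dequeues):
  [1] u=0 | in ⊥ | out ⊤ | prev − | push {}
  [2] u=1 | in ⊤ | out ⊤ | prev ⊥ | push {0}
  [3] u=2 | in ⊤ | out ⊤ | prev ⊥ | push {}
  [4] u=3 | in ⊤ | out ⊤ | prev ⊥ | push {1}
  [5] u=4 | in ⊤ | out ⊤ | prev ⊥ | push {3}
  [6] u=0 | in ⊤ | out ⊤ | ==
  [7] u=1 | in ⊤ | out ⊤ | ==
  [8] u=3 | in ⊤ | out ⊤ | ==

Converged values:
  [0] ⊤
  [1] ⊤
  [2] ⊤
  [3] ⊤
  [4] ⊤

⊤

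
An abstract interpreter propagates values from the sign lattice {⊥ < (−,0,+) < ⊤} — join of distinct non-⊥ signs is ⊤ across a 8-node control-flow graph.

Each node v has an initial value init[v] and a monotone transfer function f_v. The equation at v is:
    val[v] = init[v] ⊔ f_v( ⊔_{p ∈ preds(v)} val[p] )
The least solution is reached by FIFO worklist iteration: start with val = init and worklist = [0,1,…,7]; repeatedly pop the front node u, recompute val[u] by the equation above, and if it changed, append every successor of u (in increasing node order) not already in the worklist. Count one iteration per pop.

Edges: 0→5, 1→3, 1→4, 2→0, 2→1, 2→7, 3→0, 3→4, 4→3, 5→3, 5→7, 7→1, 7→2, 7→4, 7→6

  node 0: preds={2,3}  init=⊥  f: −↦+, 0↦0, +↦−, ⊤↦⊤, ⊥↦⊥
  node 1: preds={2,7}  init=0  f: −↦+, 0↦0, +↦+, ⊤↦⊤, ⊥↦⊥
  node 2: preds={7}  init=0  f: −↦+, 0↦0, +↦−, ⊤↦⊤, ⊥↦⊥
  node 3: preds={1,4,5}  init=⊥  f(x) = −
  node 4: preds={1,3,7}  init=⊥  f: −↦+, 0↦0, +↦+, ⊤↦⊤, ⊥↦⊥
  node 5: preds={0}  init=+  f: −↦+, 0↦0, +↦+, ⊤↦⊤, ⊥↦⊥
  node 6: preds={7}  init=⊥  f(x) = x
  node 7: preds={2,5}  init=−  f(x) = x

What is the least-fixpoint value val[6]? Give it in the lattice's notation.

Worklist (15 pops):
  #1 pop 0: in=0 → 0 (was ⊥); enqueue []
  #2 pop 1: in=⊤ → ⊤ (was 0); enqueue []
  #3 pop 2: in=− → ⊤ (was 0); enqueue [0,1]
  #4 pop 3: in=⊤ → − (was ⊥); enqueue []
  #5 pop 4: in=⊤ → ⊤ (was ⊥); enqueue [3]
  #6 pop 5: in=0 → ⊤ (was +); enqueue []
  #7 pop 6: in=− → − (was ⊥); enqueue []
  #8 pop 7: in=⊤ → ⊤ (was −); enqueue [2,4,6]
  #9 pop 0: in=⊤ → ⊤ (was 0); enqueue [5]
  #10 pop 1: in=⊤ → ⊤ (no change)
  #11 pop 3: in=⊤ → − (no change)
  #12 pop 2: in=⊤ → ⊤ (no change)
  #13 pop 4: in=⊤ → ⊤ (no change)
  #14 pop 6: in=⊤ → ⊤ (was −); enqueue []
  #15 pop 5: in=⊤ → ⊤ (no change)

Fixpoint:
  val[0] = ⊤
  val[1] = ⊤
  val[2] = ⊤
  val[3] = −
  val[4] = ⊤
  val[5] = ⊤
  val[6] = ⊤
  val[7] = ⊤

⊤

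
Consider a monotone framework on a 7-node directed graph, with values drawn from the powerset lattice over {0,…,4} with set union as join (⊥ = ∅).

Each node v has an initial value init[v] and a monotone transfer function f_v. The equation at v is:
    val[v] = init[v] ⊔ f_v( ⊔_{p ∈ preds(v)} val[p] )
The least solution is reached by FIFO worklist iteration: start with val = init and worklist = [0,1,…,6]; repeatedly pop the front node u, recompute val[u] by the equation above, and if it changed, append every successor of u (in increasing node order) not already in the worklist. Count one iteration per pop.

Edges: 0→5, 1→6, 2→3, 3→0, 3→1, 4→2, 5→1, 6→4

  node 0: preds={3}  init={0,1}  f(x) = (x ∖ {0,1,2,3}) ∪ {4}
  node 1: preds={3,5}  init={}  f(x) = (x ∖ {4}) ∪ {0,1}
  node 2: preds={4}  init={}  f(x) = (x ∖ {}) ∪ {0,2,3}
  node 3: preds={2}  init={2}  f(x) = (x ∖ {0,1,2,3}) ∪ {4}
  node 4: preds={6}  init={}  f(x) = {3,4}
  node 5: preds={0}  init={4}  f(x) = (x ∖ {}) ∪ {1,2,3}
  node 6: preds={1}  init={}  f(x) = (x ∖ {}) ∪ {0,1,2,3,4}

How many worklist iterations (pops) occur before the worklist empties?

Iteration log — 13 steps:
  step 1. node 0  ⊔preds={2}  new={0,1,4}  old={0,1}  +wl: 
  step 2. node 1  ⊔preds={2,4}  new={0,1,2}  old={}  +wl: 
  step 3. node 2  ⊔preds={}  new={0,2,3}  old={}  +wl: 
  step 4. node 3  ⊔preds={0,2,3}  new={2,4}  old={2}  +wl: 0,1
  step 5. node 4  ⊔preds={}  new={3,4}  old={}  +wl: 2
  step 6. node 5  ⊔preds={0,1,4}  new={0,1,2,3,4}  old={4}  +wl: 
  step 7. node 6  ⊔preds={0,1,2}  new={0,1,2,3,4}  old={}  +wl: 4
  step 8. node 0  ⊔preds={2,4}  new={0,1,4}  stable
  step 9. node 1  ⊔preds={0,1,2,3,4}  new={0,1,2,3}  old={0,1,2}  +wl: 6
  step 10. node 2  ⊔preds={3,4}  new={0,2,3,4}  old={0,2,3}  +wl: 3
  step 11. node 4  ⊔preds={0,1,2,3,4}  new={3,4}  stable
  step 12. node 6  ⊔preds={0,1,2,3}  new={0,1,2,3,4}  stable
  step 13. node 3  ⊔preds={0,2,3,4}  new={2,4}  stable

Least fixpoint reached:
  node 0: {0,1,4}
  node 1: {0,1,2,3}
  node 2: {0,2,3,4}
  node 3: {2,4}
  node 4: {3,4}
  node 5: {0,1,2,3,4}
  node 6: {0,1,2,3,4}

13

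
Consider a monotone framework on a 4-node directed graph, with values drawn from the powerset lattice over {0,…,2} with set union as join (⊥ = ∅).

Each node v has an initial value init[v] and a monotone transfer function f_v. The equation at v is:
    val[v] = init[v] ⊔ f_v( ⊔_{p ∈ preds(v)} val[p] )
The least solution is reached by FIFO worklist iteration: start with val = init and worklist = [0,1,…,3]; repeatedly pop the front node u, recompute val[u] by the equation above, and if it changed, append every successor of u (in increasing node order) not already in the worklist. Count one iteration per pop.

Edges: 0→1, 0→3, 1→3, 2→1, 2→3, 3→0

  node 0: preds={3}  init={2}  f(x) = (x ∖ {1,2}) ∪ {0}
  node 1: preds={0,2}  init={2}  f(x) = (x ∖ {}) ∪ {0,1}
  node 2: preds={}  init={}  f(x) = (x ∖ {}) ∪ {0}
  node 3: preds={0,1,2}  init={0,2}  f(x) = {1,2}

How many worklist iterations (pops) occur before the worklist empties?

6

Iteration log — 6 steps:
  step 1. node 0  ⊔preds={0,2}  new={0,2}  old={2}  +wl: 
  step 2. node 1  ⊔preds={0,2}  new={0,1,2}  old={2}  +wl: 
  step 3. node 2  ⊔preds={}  new={0}  old={}  +wl: 1
  step 4. node 3  ⊔preds={0,1,2}  new={0,1,2}  old={0,2}  +wl: 0
  step 5. node 1  ⊔preds={0,2}  new={0,1,2}  stable
  step 6. node 0  ⊔preds={0,1,2}  new={0,2}  stable

Least fixpoint reached:
  node 0: {0,2}
  node 1: {0,1,2}
  node 2: {0}
  node 3: {0,1,2}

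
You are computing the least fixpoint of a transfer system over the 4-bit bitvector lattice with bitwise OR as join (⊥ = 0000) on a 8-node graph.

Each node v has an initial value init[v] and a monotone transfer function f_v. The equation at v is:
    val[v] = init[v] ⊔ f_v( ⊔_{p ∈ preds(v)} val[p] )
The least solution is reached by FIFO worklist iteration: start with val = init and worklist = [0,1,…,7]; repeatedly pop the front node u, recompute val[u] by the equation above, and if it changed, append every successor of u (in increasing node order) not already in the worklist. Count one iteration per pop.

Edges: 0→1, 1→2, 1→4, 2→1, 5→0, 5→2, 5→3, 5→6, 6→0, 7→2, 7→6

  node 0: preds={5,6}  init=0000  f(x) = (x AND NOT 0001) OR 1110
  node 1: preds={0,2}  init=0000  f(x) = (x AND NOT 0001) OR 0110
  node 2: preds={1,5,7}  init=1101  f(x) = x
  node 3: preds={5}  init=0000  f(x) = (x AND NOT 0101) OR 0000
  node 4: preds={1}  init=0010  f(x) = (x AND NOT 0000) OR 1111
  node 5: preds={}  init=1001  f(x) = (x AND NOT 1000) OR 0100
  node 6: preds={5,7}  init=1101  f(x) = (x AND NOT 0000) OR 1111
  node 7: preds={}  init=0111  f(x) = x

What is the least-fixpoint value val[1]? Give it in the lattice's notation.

Iteration log — 12 steps:
  step 1. node 0  ⊔preds=1101  new=1110  old=0000  +wl: 
  step 2. node 1  ⊔preds=1111  new=1110  old=0000  +wl: 
  step 3. node 2  ⊔preds=1111  new=1111  old=1101  +wl: 1
  step 4. node 3  ⊔preds=1001  new=1000  old=0000  +wl: 
  step 5. node 4  ⊔preds=1110  new=1111  old=0010  +wl: 
  step 6. node 5  ⊔preds=0000  new=1101  old=1001  +wl: 0,2,3
  step 7. node 6  ⊔preds=1111  new=1111  old=1101  +wl: 
  step 8. node 7  ⊔preds=0000  new=0111  stable
  step 9. node 1  ⊔preds=1111  new=1110  stable
  step 10. node 0  ⊔preds=1111  new=1110  stable
  step 11. node 2  ⊔preds=1111  new=1111  stable
  step 12. node 3  ⊔preds=1101  new=1000  stable

Least fixpoint reached:
  node 0: 1110
  node 1: 1110
  node 2: 1111
  node 3: 1000
  node 4: 1111
  node 5: 1101
  node 6: 1111
  node 7: 0111

1110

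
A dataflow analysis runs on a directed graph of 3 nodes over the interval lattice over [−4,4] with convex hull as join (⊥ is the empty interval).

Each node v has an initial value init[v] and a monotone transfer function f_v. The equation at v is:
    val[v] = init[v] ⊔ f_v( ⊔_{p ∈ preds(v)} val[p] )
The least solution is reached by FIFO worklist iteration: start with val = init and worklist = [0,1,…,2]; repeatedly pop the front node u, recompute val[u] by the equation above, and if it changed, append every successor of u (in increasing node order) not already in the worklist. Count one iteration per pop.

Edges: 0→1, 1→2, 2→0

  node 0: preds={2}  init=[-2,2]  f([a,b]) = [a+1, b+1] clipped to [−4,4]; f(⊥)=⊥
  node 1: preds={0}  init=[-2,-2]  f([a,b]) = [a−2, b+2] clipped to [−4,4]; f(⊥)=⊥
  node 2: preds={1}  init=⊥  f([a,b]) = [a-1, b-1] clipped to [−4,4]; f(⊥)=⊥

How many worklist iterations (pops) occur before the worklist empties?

5

Iteration log — 5 steps:
  step 1. node 0  ⊔preds=⊥  new=[-2,2]  stable
  step 2. node 1  ⊔preds=[-2,2]  new=[-4,4]  old=[-2,-2]  +wl: 
  step 3. node 2  ⊔preds=[-4,4]  new=[-4,3]  old=⊥  +wl: 0
  step 4. node 0  ⊔preds=[-4,3]  new=[-3,4]  old=[-2,2]  +wl: 1
  step 5. node 1  ⊔preds=[-3,4]  new=[-4,4]  stable

Least fixpoint reached:
  node 0: [-3,4]
  node 1: [-4,4]
  node 2: [-4,3]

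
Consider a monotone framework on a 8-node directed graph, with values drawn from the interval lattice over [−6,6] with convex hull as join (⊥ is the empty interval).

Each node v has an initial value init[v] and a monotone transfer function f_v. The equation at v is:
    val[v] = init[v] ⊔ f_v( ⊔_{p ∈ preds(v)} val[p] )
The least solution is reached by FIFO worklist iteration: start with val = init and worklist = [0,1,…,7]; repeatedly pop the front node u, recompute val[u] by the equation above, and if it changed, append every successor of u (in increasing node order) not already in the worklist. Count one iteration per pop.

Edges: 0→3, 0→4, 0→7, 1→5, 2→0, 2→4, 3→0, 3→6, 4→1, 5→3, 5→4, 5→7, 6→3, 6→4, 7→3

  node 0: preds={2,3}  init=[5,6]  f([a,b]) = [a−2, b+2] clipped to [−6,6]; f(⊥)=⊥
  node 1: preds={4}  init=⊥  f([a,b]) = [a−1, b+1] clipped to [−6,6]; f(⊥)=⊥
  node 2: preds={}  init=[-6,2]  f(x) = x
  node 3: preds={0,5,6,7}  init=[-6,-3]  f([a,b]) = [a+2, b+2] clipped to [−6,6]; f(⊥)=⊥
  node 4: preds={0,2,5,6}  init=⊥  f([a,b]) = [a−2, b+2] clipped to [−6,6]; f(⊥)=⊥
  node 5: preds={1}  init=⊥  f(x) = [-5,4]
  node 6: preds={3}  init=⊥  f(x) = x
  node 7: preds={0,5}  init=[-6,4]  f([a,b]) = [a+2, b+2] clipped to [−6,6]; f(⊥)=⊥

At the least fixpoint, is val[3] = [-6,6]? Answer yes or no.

yes

Iteration log — 13 steps:
  step 1. node 0  ⊔preds=[-6,2]  new=[-6,6]  old=[5,6]  +wl: 
  step 2. node 1  ⊔preds=⊥  new=⊥  stable
  step 3. node 2  ⊔preds=⊥  new=[-6,2]  stable
  step 4. node 3  ⊔preds=[-6,6]  new=[-6,6]  old=[-6,-3]  +wl: 0
  step 5. node 4  ⊔preds=[-6,6]  new=[-6,6]  old=⊥  +wl: 1
  step 6. node 5  ⊔preds=⊥  new=[-5,4]  old=⊥  +wl: 3,4
  step 7. node 6  ⊔preds=[-6,6]  new=[-6,6]  old=⊥  +wl: 
  step 8. node 7  ⊔preds=[-6,6]  new=[-6,6]  old=[-6,4]  +wl: 
  step 9. node 0  ⊔preds=[-6,6]  new=[-6,6]  stable
  step 10. node 1  ⊔preds=[-6,6]  new=[-6,6]  old=⊥  +wl: 5
  step 11. node 3  ⊔preds=[-6,6]  new=[-6,6]  stable
  step 12. node 4  ⊔preds=[-6,6]  new=[-6,6]  stable
  step 13. node 5  ⊔preds=[-6,6]  new=[-5,4]  stable

Least fixpoint reached:
  node 0: [-6,6]
  node 1: [-6,6]
  node 2: [-6,2]
  node 3: [-6,6]
  node 4: [-6,6]
  node 5: [-5,4]
  node 6: [-6,6]
  node 7: [-6,6]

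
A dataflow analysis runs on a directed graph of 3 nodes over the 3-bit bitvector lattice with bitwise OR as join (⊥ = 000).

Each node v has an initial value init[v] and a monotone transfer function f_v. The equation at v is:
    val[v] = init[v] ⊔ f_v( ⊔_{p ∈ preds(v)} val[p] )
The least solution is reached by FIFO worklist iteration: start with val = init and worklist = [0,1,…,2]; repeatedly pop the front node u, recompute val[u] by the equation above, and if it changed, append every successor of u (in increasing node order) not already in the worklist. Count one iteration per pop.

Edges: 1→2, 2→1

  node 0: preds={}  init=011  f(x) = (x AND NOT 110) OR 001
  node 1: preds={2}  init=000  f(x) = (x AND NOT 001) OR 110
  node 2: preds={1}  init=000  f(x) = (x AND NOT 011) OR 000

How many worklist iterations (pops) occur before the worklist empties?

4

Iteration log — 4 steps:
  step 1. node 0  ⊔preds=000  new=011  stable
  step 2. node 1  ⊔preds=000  new=110  old=000  +wl: 
  step 3. node 2  ⊔preds=110  new=100  old=000  +wl: 1
  step 4. node 1  ⊔preds=100  new=110  stable

Least fixpoint reached:
  node 0: 011
  node 1: 110
  node 2: 100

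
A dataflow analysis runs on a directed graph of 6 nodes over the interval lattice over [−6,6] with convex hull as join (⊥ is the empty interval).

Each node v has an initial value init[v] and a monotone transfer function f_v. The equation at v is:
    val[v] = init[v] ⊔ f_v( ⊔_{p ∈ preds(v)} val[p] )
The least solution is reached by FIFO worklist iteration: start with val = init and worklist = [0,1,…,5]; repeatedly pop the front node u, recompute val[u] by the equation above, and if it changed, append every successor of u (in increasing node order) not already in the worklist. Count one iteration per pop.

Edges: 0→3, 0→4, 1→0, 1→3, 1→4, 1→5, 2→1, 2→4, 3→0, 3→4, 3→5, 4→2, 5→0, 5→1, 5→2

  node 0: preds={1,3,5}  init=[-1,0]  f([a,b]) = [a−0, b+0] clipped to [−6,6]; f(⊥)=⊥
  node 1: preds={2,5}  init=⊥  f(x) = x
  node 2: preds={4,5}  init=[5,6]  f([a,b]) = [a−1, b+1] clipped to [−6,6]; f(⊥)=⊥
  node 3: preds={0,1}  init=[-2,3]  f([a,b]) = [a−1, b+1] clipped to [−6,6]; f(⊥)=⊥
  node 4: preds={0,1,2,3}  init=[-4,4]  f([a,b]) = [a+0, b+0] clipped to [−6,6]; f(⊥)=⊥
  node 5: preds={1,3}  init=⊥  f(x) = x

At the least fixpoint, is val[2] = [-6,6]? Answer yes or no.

Worklist (19 pops):
  #1 pop 0: in=[-2,3] → [-2,3] (was [-1,0]); enqueue []
  #2 pop 1: in=[5,6] → [5,6] (was ⊥); enqueue [0]
  #3 pop 2: in=[-4,4] → [-5,6] (was [5,6]); enqueue [1]
  #4 pop 3: in=[-2,6] → [-3,6] (was [-2,3]); enqueue []
  #5 pop 4: in=[-5,6] → [-5,6] (was [-4,4]); enqueue [2]
  #6 pop 5: in=[-3,6] → [-3,6] (was ⊥); enqueue []
  #7 pop 0: in=[-3,6] → [-3,6] (was [-2,3]); enqueue [3,4]
  #8 pop 1: in=[-5,6] → [-5,6] (was [5,6]); enqueue [0,5]
  #9 pop 2: in=[-5,6] → [-6,6] (was [-5,6]); enqueue [1]
  #10 pop 3: in=[-5,6] → [-6,6] (was [-3,6]); enqueue []
  #11 pop 4: in=[-6,6] → [-6,6] (was [-5,6]); enqueue [2]
  #12 pop 0: in=[-6,6] → [-6,6] (was [-3,6]); enqueue [3,4]
  #13 pop 5: in=[-6,6] → [-6,6] (was [-3,6]); enqueue [0]
  #14 pop 1: in=[-6,6] → [-6,6] (was [-5,6]); enqueue [5]
  #15 pop 2: in=[-6,6] → [-6,6] (no change)
  #16 pop 3: in=[-6,6] → [-6,6] (no change)
  #17 pop 4: in=[-6,6] → [-6,6] (no change)
  #18 pop 0: in=[-6,6] → [-6,6] (no change)
  #19 pop 5: in=[-6,6] → [-6,6] (no change)

Fixpoint:
  val[0] = [-6,6]
  val[1] = [-6,6]
  val[2] = [-6,6]
  val[3] = [-6,6]
  val[4] = [-6,6]
  val[5] = [-6,6]

yes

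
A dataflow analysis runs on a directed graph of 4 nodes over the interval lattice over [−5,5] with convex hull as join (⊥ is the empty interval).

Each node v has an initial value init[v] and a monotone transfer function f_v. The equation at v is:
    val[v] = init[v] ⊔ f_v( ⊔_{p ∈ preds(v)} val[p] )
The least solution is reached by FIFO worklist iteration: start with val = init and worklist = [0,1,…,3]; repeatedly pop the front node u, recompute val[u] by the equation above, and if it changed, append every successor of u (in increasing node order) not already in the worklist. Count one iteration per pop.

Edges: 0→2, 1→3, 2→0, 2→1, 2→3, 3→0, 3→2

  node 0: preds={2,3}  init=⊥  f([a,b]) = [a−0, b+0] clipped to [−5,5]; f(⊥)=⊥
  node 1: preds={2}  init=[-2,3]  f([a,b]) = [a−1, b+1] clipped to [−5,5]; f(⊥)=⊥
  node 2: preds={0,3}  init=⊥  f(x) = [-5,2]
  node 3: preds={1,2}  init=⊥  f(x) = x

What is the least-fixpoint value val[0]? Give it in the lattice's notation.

Worklist (8 pops):
  #1 pop 0: in=⊥ → ⊥ (no change)
  #2 pop 1: in=⊥ → [-2,3] (no change)
  #3 pop 2: in=⊥ → [-5,2] (was ⊥); enqueue [0,1]
  #4 pop 3: in=[-5,3] → [-5,3] (was ⊥); enqueue [2]
  #5 pop 0: in=[-5,3] → [-5,3] (was ⊥); enqueue []
  #6 pop 1: in=[-5,2] → [-5,3] (was [-2,3]); enqueue [3]
  #7 pop 2: in=[-5,3] → [-5,2] (no change)
  #8 pop 3: in=[-5,3] → [-5,3] (no change)

Fixpoint:
  val[0] = [-5,3]
  val[1] = [-5,3]
  val[2] = [-5,2]
  val[3] = [-5,3]

[-5,3]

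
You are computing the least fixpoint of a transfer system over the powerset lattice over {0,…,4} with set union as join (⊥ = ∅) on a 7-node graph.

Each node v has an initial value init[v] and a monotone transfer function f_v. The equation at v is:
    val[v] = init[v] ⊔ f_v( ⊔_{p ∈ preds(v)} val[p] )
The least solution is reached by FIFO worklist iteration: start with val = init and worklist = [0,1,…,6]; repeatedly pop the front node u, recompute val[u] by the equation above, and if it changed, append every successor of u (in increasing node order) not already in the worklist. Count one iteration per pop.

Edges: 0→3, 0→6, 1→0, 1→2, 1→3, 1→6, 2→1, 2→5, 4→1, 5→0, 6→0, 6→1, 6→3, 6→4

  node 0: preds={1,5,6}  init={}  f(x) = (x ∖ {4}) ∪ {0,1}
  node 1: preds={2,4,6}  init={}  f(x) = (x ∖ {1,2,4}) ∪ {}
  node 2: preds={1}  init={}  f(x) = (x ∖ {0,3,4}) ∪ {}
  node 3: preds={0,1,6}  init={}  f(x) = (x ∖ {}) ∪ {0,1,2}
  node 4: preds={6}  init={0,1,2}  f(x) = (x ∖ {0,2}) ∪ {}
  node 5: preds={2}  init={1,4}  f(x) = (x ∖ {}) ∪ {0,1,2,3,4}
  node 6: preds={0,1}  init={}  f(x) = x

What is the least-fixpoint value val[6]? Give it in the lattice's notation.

Iteration log — 20 steps:
  step 1. node 0  ⊔preds={1,4}  new={0,1}  old={}  +wl: 
  step 2. node 1  ⊔preds={0,1,2}  new={0}  old={}  +wl: 0
  step 3. node 2  ⊔preds={0}  new={}  stable
  step 4. node 3  ⊔preds={0,1}  new={0,1,2}  old={}  +wl: 
  step 5. node 4  ⊔preds={}  new={0,1,2}  stable
  step 6. node 5  ⊔preds={}  new={0,1,2,3,4}  old={1,4}  +wl: 
  step 7. node 6  ⊔preds={0,1}  new={0,1}  old={}  +wl: 1,3,4
  step 8. node 0  ⊔preds={0,1,2,3,4}  new={0,1,2,3}  old={0,1}  +wl: 6
  step 9. node 1  ⊔preds={0,1,2}  new={0}  stable
  step 10. node 3  ⊔preds={0,1,2,3}  new={0,1,2,3}  old={0,1,2}  +wl: 
  step 11. node 4  ⊔preds={0,1}  new={0,1,2}  stable
  step 12. node 6  ⊔preds={0,1,2,3}  new={0,1,2,3}  old={0,1}  +wl: 0,1,3,4
  step 13. node 0  ⊔preds={0,1,2,3,4}  new={0,1,2,3}  stable
  step 14. node 1  ⊔preds={0,1,2,3}  new={0,3}  old={0}  +wl: 0,2,6
  step 15. node 3  ⊔preds={0,1,2,3}  new={0,1,2,3}  stable
  step 16. node 4  ⊔preds={0,1,2,3}  new={0,1,2,3}  old={0,1,2}  +wl: 1
  step 17. node 0  ⊔preds={0,1,2,3,4}  new={0,1,2,3}  stable
  step 18. node 2  ⊔preds={0,3}  new={}  stable
  step 19. node 6  ⊔preds={0,1,2,3}  new={0,1,2,3}  stable
  step 20. node 1  ⊔preds={0,1,2,3}  new={0,3}  stable

Least fixpoint reached:
  node 0: {0,1,2,3}
  node 1: {0,3}
  node 2: {}
  node 3: {0,1,2,3}
  node 4: {0,1,2,3}
  node 5: {0,1,2,3,4}
  node 6: {0,1,2,3}

{0,1,2,3}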